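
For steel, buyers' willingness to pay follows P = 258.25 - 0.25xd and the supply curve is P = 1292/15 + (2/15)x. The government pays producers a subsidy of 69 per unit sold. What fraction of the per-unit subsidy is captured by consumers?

Consumer share = 15/23

Pre-subsidy: 258.25 - 0.25x = 1292/15 + (2/15)x gives x* = 449 and P* = 146.
With the subsidy, sellers receive Ps = Pb + 69 for each unit, where Pb is the price buyers pay.
On the curves, Pb = 258.25 - 0.25x and Ps = 1292/15 + (2/15)x; the wedge Ps − Pb = 69 gives 1292/15 + (2/15)x − (258.25 - 0.25x) = 69, so x' = 629.
Then Pb = 258.25 − 0.25·629 = 101 and Ps = 1292/15 + (2/15)·629 = 170.
Buyers' price falls by P* − Pb = 146 − 101 = 45; sellers' price rises by Ps − P* = 170 − 146 = 24.
So consumers capture 45/69 = 15/23 of each unit of subsidy.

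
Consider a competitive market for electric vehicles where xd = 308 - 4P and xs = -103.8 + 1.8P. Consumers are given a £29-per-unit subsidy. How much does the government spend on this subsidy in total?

Government cost = £1740

Pre-subsidy: 308 - 4P = -103.8 + 1.8P gives P* = 71, x* = 24.
With the rebate, buyers effectively pay Pb = Ps − 29, where Ps is the price sellers receive.
Demand in terms of Ps becomes xd = 308 − 4(Ps − 29) = 424 - 4Ps. Setting this equal to supply: 424 - 4Ps = -103.8 + 1.8Ps, so Ps = 91.
Buyers pay Pb = 91 − 29 = 62; x' = -103.8 + 1.8·91 = 60.
Government outlay = subsidy × quantity = 29 × 60 = 1740.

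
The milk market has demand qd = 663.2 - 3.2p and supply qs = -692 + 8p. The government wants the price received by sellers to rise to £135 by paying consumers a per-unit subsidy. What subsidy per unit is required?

Required subsidy s = £49 per unit

At a seller price of 135, quantity supplied is -692 + 8·135 = 388.
Buyers absorb 388 only when they pay pb with 663.2 − 3.2·pb = 388, i.e. pb = 86.
s = ps − pb = 135 − 86 = 49.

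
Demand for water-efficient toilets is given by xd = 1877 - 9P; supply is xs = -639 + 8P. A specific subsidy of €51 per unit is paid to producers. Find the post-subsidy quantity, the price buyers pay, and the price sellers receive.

Pre-subsidy: 1877 - 9P = -639 + 8P gives P* = 148, x* = 545.
With the subsidy, sellers receive Ps = Pb + 51 for each unit, where Pb is the price buyers pay.
Supply in terms of Pb becomes xs = -639 + 8(Pb + 51) = -231 + 8Pb. Setting this equal to demand: 1877 - 9Pb = -231 + 8Pb, so Pb = 124.
Sellers receive Ps = 124 + 51 = 175; x' = 1877 − 9·124 = 761.

x' = 761; buyers pay €124; sellers receive €175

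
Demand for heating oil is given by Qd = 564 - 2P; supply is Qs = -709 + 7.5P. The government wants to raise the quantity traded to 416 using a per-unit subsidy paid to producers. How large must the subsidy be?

At Q = 416, invert demand for the buyer price: Pb = (564 − 416)/2 = 74; invert supply for the seller price: Ps = (416 − (-709))/7.5 = 150.
The subsidy must fill the gap: s = Ps − Pb = 150 − 74 = 76.

Required subsidy s = 76 per unit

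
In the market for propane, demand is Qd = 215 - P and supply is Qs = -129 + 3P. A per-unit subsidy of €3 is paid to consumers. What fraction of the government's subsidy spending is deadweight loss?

DWL / government spending = 3/350

Pre-subsidy: 215 - P = -129 + 3P gives P* = 86, Q* = 129.
With the rebate, buyers effectively pay Pb = Ps − 3, where Ps is the price sellers receive.
Demand in terms of Ps becomes Qd = 215 − 1(Ps − 3) = 218 - Ps. Setting this equal to supply: 218 - Ps = -129 + 3Ps, so Ps = 86.75.
Buyers pay Pb = 86.75 − 3 = 83.75; Q' = -129 + 3·86.75 = 131.25.
ΔCS = ½(129 + 131.25)(86 − 83.75) = 292.78125; ΔPS = ½(129 + 131.25)(86.75 − 86) = 97.59375.
Government spending = 3 × 131.25 = 393.75.
DWL = ½ × 3 × (131.25 − 129) = 3.375; fraction = 3.375 / 393.75 = 3/350.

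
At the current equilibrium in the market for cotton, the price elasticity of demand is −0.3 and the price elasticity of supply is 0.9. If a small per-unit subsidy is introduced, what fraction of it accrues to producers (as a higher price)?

For a small subsidy around the equilibrium, the benefit split depends on the relative slopes, which at a point are proportional to the elasticities.
Buyer share = εs/(εs + |εd|) = 0.9/(0.9 + 0.3) = 0.75; seller share = |εd|/(εs + |εd|) = 0.25.
So producers capture 0.25 of the subsidy.

Producer share = 0.25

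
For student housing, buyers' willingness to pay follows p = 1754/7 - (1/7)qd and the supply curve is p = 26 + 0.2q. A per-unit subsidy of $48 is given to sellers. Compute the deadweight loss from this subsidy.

Pre-subsidy: 1754/7 - (1/7)q = 26 + 0.2q gives q* = 655 and p* = 157.
With the subsidy, sellers receive ps = pb + 48 for each unit, where pb is the price buyers pay.
On the curves, pb = 1754/7 - (1/7)q and ps = 26 + 0.2q; the wedge ps − pb = 48 gives 26 + 0.2q − (1754/7 - (1/7)q) = 48, so q' = 795.
Then pb = 1754/7 − (1/7)·795 = 137 and ps = 26 + 0.2·795 = 185.
The subsidy expands output by 795 − 655 = 140 past the efficient level; on those units the gap between marginal cost and willingness to pay runs from 0 up to 48.
DWL = ½ × 48 × 140 = 3360.

Deadweight loss = $3360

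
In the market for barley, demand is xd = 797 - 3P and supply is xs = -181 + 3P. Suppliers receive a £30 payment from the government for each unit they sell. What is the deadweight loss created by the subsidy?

Deadweight loss = £675

Pre-subsidy: 797 - 3P = -181 + 3P gives P* = 163, x* = 308.
With the subsidy, sellers receive Ps = Pb + 30 for each unit, where Pb is the price buyers pay.
Supply in terms of Pb becomes xs = -181 + 3(Pb + 30) = -91 + 3Pb. Setting this equal to demand: 797 - 3Pb = -91 + 3Pb, so Pb = 148.
Sellers receive Ps = 148 + 30 = 178; x' = 797 − 3·148 = 353.
The subsidy expands output by 353 − 308 = 45 past the efficient level; on those units the gap between marginal cost and willingness to pay runs from 0 up to 30.
DWL = ½ × 30 × 45 = 675.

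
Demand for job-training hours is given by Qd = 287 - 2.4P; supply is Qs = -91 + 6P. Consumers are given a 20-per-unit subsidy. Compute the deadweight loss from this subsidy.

Deadweight loss = 2400/7

Pre-subsidy: 287 - 2.4P = -91 + 6P gives P* = 45, Q* = 179.
With the rebate, buyers effectively pay Pb = Ps − 20, where Ps is the price sellers receive.
Demand in terms of Ps becomes Qd = 287 − 2.4(Ps − 20) = 335 - 2.4Ps. Setting this equal to supply: 335 - 2.4Ps = -91 + 6Ps, so Ps = 355/7.
Buyers pay Pb = 355/7 − 20 = 215/7; Q' = -91 + 6·(355/7) = 1493/7.
The subsidy expands output by 1493/7 − 179 = 240/7 past the efficient level; on those units the gap between marginal cost and willingness to pay runs from 0 up to 20.
DWL = ½ × 20 × 240/7 = 2400/7.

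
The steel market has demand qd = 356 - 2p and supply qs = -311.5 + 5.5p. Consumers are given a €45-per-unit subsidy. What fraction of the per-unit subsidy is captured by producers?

Producer share = 4/15

Pre-subsidy: 356 - 2p = -311.5 + 5.5p gives p* = 89, q* = 178.
With the rebate, buyers effectively pay pb = ps − 45, where ps is the price sellers receive.
Demand in terms of ps becomes qd = 356 − 2(ps − 45) = 446 - 2ps. Setting this equal to supply: 446 - 2ps = -311.5 + 5.5ps, so ps = 101.
Buyers pay pb = 101 − 45 = 56; q' = -311.5 + 5.5·101 = 244.
Buyers' price falls by p* − pb = 89 − 56 = 33; sellers' price rises by ps − p* = 101 − 89 = 12.
So producers capture 12/45 = 4/15 of each unit of subsidy.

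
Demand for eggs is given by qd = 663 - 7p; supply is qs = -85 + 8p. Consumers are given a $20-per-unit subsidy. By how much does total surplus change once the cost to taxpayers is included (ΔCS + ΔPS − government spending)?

Pre-subsidy: 663 - 7p = -85 + 8p gives p* = 748/15, q* = 4709/15.
With the rebate, buyers effectively pay pb = ps − 20, where ps is the price sellers receive.
Demand in terms of ps becomes qd = 663 − 7(ps − 20) = 803 - 7ps. Setting this equal to supply: 803 - 7ps = -85 + 8ps, so ps = 59.2.
Buyers pay pb = 59.2 − 20 = 39.2; q' = -85 + 8·59.2 = 388.6.
ΔCS = ½(4709/15 + 388.6)(748/15 − 39.2) = 168608/45; ΔPS = ½(4709/15 + 388.6)(59.2 − 748/15) = 147532/45.
Government spending = 20 × 388.6 = 7772.
Net change = 168608/45 + 147532/45 − 7772 = -2240/3. The loss equals the DWL triangle ½·20·224/3.

Net change in total surplus = -2240/3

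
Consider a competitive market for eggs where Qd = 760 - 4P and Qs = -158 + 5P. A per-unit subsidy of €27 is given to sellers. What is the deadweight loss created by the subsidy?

Deadweight loss = €810

Pre-subsidy: 760 - 4P = -158 + 5P gives P* = 102, Q* = 352.
With the subsidy, sellers receive Ps = Pb + 27 for each unit, where Pb is the price buyers pay.
Supply in terms of Pb becomes Qs = -158 + 5(Pb + 27) = -23 + 5Pb. Setting this equal to demand: 760 - 4Pb = -23 + 5Pb, so Pb = 87.
Sellers receive Ps = 87 + 27 = 114; Q' = 760 − 4·87 = 412.
The subsidy expands output by 412 − 352 = 60 past the efficient level; on those units the gap between marginal cost and willingness to pay runs from 0 up to 27.
DWL = ½ × 27 × 60 = 810.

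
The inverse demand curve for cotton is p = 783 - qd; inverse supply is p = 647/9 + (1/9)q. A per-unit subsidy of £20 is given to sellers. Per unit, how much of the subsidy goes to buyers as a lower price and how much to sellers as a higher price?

Pre-subsidy: 783 - q = 647/9 + (1/9)q gives q* = 640 and p* = 143.
With the subsidy, sellers receive ps = pb + 20 for each unit, where pb is the price buyers pay.
On the curves, pb = 783 - q and ps = 647/9 + (1/9)q; the wedge ps − pb = 20 gives 647/9 + (1/9)q − (783 - q) = 20, so q' = 658.
Then pb = 783 − 1·658 = 125 and ps = 647/9 + (1/9)·658 = 145.
Buyers' price falls by p* − pb = 143 − 125 = 18; sellers' price rises by ps − p* = 145 − 143 = 2.

Buyers gain £18 per unit; sellers gain £2 per unit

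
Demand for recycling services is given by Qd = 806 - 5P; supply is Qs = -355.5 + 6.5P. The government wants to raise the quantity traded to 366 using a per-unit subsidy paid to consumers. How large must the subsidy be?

Required subsidy s = 23 per unit

At Q = 366, invert demand for the buyer price: Pb = (806 − 366)/5 = 88; invert supply for the seller price: Ps = (366 − (-355.5))/6.5 = 111.
The subsidy must fill the gap: s = Ps − Pb = 111 − 88 = 23.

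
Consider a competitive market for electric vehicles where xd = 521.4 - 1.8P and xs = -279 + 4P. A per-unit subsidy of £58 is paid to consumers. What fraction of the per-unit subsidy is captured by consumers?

Consumer share = 20/29

Pre-subsidy: 521.4 - 1.8P = -279 + 4P gives P* = 138, x* = 273.
With the rebate, buyers effectively pay Pb = Ps − 58, where Ps is the price sellers receive.
Demand in terms of Ps becomes xd = 521.4 − 1.8(Ps − 58) = 625.8 - 1.8Ps. Setting this equal to supply: 625.8 - 1.8Ps = -279 + 4Ps, so Ps = 156.
Buyers pay Pb = 156 − 58 = 98; x' = -279 + 4·156 = 345.
Buyers' price falls by P* − Pb = 138 − 98 = 40; sellers' price rises by Ps − P* = 156 − 138 = 18.
So consumers capture 40/58 = 20/29 of each unit of subsidy.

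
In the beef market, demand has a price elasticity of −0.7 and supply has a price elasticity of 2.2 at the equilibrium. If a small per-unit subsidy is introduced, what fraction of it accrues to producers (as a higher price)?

Producer share = 7/29

For a small subsidy around the equilibrium, the benefit split depends on the relative slopes, which at a point are proportional to the elasticities.
Buyer share = εs/(εs + |εd|) = 2.2/(2.2 + 0.7) = 22/29; seller share = |εd|/(εs + |εd|) = 7/29.
So producers capture 7/29 of the subsidy.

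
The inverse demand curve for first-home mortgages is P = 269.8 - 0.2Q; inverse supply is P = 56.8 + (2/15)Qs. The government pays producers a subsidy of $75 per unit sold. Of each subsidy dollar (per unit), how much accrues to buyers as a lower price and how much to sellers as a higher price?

Buyers gain $45 per unit; sellers gain $30 per unit

Pre-subsidy: 269.8 - 0.2Q = 56.8 + (2/15)Q gives Q* = 639 and P* = 142.
With the subsidy, sellers receive Ps = Pb + 75 for each unit, where Pb is the price buyers pay.
On the curves, Pb = 269.8 - 0.2Q and Ps = 56.8 + (2/15)Q; the wedge Ps − Pb = 75 gives 56.8 + (2/15)Q − (269.8 - 0.2Q) = 75, so Q' = 864.
Then Pb = 269.8 − 0.2·864 = 97 and Ps = 56.8 + (2/15)·864 = 172.
Buyers' price falls by P* − Pb = 142 − 97 = 45; sellers' price rises by Ps − P* = 172 − 142 = 30.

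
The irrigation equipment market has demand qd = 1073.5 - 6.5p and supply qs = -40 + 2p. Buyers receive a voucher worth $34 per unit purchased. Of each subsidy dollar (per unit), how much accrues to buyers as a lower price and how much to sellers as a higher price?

Pre-subsidy: 1073.5 - 6.5p = -40 + 2p gives p* = 131, q* = 222.
With the rebate, buyers effectively pay pb = ps − 34, where ps is the price sellers receive.
Demand in terms of ps becomes qd = 1073.5 − 6.5(ps − 34) = 1294.5 - 6.5ps. Setting this equal to supply: 1294.5 - 6.5ps = -40 + 2ps, so ps = 157.
Buyers pay pb = 157 − 34 = 123; q' = -40 + 2·157 = 274.
Buyers' price falls by p* − pb = 131 − 123 = 8; sellers' price rises by ps − p* = 157 − 131 = 26.

Buyers gain $8 per unit; sellers gain $26 per unit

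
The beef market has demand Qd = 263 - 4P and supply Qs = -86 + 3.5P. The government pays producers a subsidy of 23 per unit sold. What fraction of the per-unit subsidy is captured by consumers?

Pre-subsidy: 263 - 4P = -86 + 3.5P gives P* = 698/15, Q* = 1153/15.
With the subsidy, sellers receive Ps = Pb + 23 for each unit, where Pb is the price buyers pay.
Supply in terms of Pb becomes Qs = -86 + 3.5(Pb + 23) = -5.5 + 3.5Pb. Setting this equal to demand: 263 - 4Pb = -5.5 + 3.5Pb, so Pb = 35.8.
Sellers receive Ps = 35.8 + 23 = 58.8; Q' = 263 − 4·35.8 = 119.8.
Buyers' price falls by P* − Pb = 698/15 − 35.8 = 161/15; sellers' price rises by Ps − P* = 58.8 − 698/15 = 184/15.
So consumers capture (161/15)/23 = 7/15 of each unit of subsidy.

Consumer share = 7/15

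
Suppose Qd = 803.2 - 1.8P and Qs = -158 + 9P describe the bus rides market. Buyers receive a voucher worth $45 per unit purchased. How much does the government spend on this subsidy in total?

Pre-subsidy: 803.2 - 1.8P = -158 + 9P gives P* = 89, Q* = 643.
With the rebate, buyers effectively pay Pb = Ps − 45, where Ps is the price sellers receive.
Demand in terms of Ps becomes Qd = 803.2 − 1.8(Ps − 45) = 884.2 - 1.8Ps. Setting this equal to supply: 884.2 - 1.8Ps = -158 + 9Ps, so Ps = 96.5.
Buyers pay Pb = 96.5 − 45 = 51.5; Q' = -158 + 9·96.5 = 710.5.
Government outlay = subsidy × quantity = 45 × 710.5 = 31972.5.

Government cost = $31972.5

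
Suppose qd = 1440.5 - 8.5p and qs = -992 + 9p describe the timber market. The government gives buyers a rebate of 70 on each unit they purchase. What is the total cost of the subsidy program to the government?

Government cost = 39550

Pre-subsidy: 1440.5 - 8.5p = -992 + 9p gives p* = 139, q* = 259.
With the rebate, buyers effectively pay pb = ps − 70, where ps is the price sellers receive.
Demand in terms of ps becomes qd = 1440.5 − 8.5(ps − 70) = 2035.5 - 8.5ps. Setting this equal to supply: 2035.5 - 8.5ps = -992 + 9ps, so ps = 173.
Buyers pay pb = 173 − 70 = 103; q' = -992 + 9·173 = 565.
Government outlay = subsidy × quantity = 70 × 565 = 39550.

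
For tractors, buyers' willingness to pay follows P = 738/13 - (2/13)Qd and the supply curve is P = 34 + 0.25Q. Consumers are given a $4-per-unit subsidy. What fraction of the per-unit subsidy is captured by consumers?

Consumer share = 8/21

Pre-subsidy: 738/13 - (2/13)Q = 34 + 0.25Q gives Q* = 1184/21 and P* = 1010/21.
With the rebate, buyers effectively pay Pb = Ps − 4, where Ps is the price sellers receive.
On the curves, Pb = 738/13 - (2/13)Q and Ps = 34 + 0.25Q; the wedge Ps − Pb = 4 gives 34 + 0.25Q − (738/13 - (2/13)Q) = 4, so Q' = 464/7.
Then Pb = 738/13 − (2/13)·(464/7) = 326/7 and Ps = 34 + 0.25·(464/7) = 354/7.
Buyers' price falls by P* − Pb = 1010/21 − 326/7 = 32/21; sellers' price rises by Ps − P* = 354/7 − 1010/21 = 52/21.
So consumers capture (32/21)/4 = 8/21 of each unit of subsidy.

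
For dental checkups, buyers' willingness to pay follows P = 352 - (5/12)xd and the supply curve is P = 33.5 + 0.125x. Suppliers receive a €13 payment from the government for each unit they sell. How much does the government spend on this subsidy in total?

Pre-subsidy: 352 - (5/12)x = 33.5 + 0.125x gives x* = 588 and P* = 107.
With the subsidy, sellers receive Ps = Pb + 13 for each unit, where Pb is the price buyers pay.
On the curves, Pb = 352 - (5/12)x and Ps = 33.5 + 0.125x; the wedge Ps − Pb = 13 gives 33.5 + 0.125x − (352 - (5/12)x) = 13, so x' = 612.
Then Pb = 352 − (5/12)·612 = 97 and Ps = 33.5 + 0.125·612 = 110.
Government outlay = subsidy × quantity = 13 × 612 = 7956.

Government cost = €7956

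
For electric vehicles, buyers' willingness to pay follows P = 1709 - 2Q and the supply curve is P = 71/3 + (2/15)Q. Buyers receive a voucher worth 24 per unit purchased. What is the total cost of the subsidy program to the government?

Government cost = 19230

Pre-subsidy: 1709 - 2Q = 71/3 + (2/15)Q gives Q* = 790 and P* = 129.
With the rebate, buyers effectively pay Pb = Ps − 24, where Ps is the price sellers receive.
On the curves, Pb = 1709 - 2Q and Ps = 71/3 + (2/15)Q; the wedge Ps − Pb = 24 gives 71/3 + (2/15)Q − (1709 - 2Q) = 24, so Q' = 801.25.
Then Pb = 1709 − 2·801.25 = 106.5 and Ps = 71/3 + (2/15)·801.25 = 130.5.
Government outlay = subsidy × quantity = 24 × 801.25 = 19230.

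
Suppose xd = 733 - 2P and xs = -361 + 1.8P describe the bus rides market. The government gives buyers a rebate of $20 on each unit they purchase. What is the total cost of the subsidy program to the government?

Government cost = 66940/19

Pre-subsidy: 733 - 2P = -361 + 1.8P gives P* = 5470/19, x* = 2987/19.
With the rebate, buyers effectively pay Pb = Ps − 20, where Ps is the price sellers receive.
Demand in terms of Ps becomes xd = 733 − 2(Ps − 20) = 773 - 2Ps. Setting this equal to supply: 773 - 2Ps = -361 + 1.8Ps, so Ps = 5670/19.
Buyers pay Pb = 5670/19 − 20 = 5290/19; x' = -361 + 1.8·(5670/19) = 3347/19.
Government outlay = subsidy × quantity = 20 × 3347/19 = 66940/19.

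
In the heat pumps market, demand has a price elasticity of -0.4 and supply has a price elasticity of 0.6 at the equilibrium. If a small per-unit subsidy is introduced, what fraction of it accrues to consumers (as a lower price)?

Consumer share = 0.6

For a small subsidy around the equilibrium, the benefit split depends on the relative slopes, which at a point are proportional to the elasticities.
Buyer share = εs/(εs + |εd|) = 0.6/(0.6 + 0.4) = 0.6; seller share = |εd|/(εs + |εd|) = 0.4.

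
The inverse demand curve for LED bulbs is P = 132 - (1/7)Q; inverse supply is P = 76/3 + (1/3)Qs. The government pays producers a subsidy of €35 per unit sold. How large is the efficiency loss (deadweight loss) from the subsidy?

Deadweight loss = €1286.25

Pre-subsidy: 132 - (1/7)Q = 76/3 + (1/3)Q gives Q* = 224 and P* = 100.
With the subsidy, sellers receive Ps = Pb + 35 for each unit, where Pb is the price buyers pay.
On the curves, Pb = 132 - (1/7)Q and Ps = 76/3 + (1/3)Q; the wedge Ps − Pb = 35 gives 76/3 + (1/3)Q − (132 - (1/7)Q) = 35, so Q' = 297.5.
Then Pb = 132 − (1/7)·297.5 = 89.5 and Ps = 76/3 + (1/3)·297.5 = 124.5.
The subsidy expands output by 297.5 − 224 = 73.5 past the efficient level; on those units the gap between marginal cost and willingness to pay runs from 0 up to 35.
DWL = ½ × 35 × 73.5 = 1286.25.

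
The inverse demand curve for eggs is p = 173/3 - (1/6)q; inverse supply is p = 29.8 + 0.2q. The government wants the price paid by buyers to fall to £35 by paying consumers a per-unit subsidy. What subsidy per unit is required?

At a buyer price of 35, quantity demanded is 346 − 6·35 = 136.
Sellers supply 136 only when they receive ps = 29.8 + 0.2·136 = 57.
s = ps − pb = 57 − 35 = 22.

Required subsidy s = £22 per unit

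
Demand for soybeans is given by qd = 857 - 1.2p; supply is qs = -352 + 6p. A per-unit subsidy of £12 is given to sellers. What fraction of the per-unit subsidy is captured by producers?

Pre-subsidy: 857 - 1.2p = -352 + 6p gives p* = 2015/12, q* = 655.5.
With the subsidy, sellers receive ps = pb + 12 for each unit, where pb is the price buyers pay.
Supply in terms of pb becomes qs = -352 + 6(pb + 12) = -280 + 6pb. Setting this equal to demand: 857 - 1.2pb = -280 + 6pb, so pb = 1895/12.
Sellers receive ps = 1895/12 + 12 = 2039/12; q' = 857 − 1.2·(1895/12) = 667.5.
Buyers' price falls by p* − pb = 2015/12 − 1895/12 = 10; sellers' price rises by ps − p* = 2039/12 − 2015/12 = 2.
So producers capture 2/12 = 1/6 of each unit of subsidy.

Producer share = 1/6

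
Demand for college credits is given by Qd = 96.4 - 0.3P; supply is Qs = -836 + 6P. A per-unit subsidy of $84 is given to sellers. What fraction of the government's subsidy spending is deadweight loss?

Pre-subsidy: 96.4 - 0.3P = -836 + 6P gives P* = 148, Q* = 52.
With the subsidy, sellers receive Ps = Pb + 84 for each unit, where Pb is the price buyers pay.
Supply in terms of Pb becomes Qs = -836 + 6(Pb + 84) = -332 + 6Pb. Setting this equal to demand: 96.4 - 0.3Pb = -332 + 6Pb, so Pb = 68.
Sellers receive Ps = 68 + 84 = 152; Q' = 96.4 − 0.3·68 = 76.
ΔCS = ½(52 + 76)(148 − 68) = 5120; ΔPS = ½(52 + 76)(152 − 148) = 256.
Government spending = 84 × 76 = 6384.
DWL = ½ × 84 × (76 − 52) = 1008; fraction = 1008 / 6384 = 3/19.

DWL / government spending = 3/19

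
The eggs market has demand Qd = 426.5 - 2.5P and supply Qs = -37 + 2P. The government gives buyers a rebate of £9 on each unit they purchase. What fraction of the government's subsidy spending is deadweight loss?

Pre-subsidy: 426.5 - 2.5P = -37 + 2P gives P* = 103, Q* = 169.
With the rebate, buyers effectively pay Pb = Ps − 9, where Ps is the price sellers receive.
Demand in terms of Ps becomes Qd = 426.5 − 2.5(Ps − 9) = 449 - 2.5Ps. Setting this equal to supply: 449 - 2.5Ps = -37 + 2Ps, so Ps = 108.
Buyers pay Pb = 108 − 9 = 99; Q' = -37 + 2·108 = 179.
ΔCS = ½(169 + 179)(103 − 99) = 696; ΔPS = ½(169 + 179)(108 − 103) = 870.
Government spending = 9 × 179 = 1611.
DWL = ½ × 9 × (179 − 169) = 45; fraction = 45 / 1611 = 5/179.

DWL / government spending = 5/179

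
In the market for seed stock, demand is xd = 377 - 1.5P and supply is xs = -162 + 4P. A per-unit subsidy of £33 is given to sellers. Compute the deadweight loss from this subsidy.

Deadweight loss = £594

Pre-subsidy: 377 - 1.5P = -162 + 4P gives P* = 98, x* = 230.
With the subsidy, sellers receive Ps = Pb + 33 for each unit, where Pb is the price buyers pay.
Supply in terms of Pb becomes xs = -162 + 4(Pb + 33) = -30 + 4Pb. Setting this equal to demand: 377 - 1.5Pb = -30 + 4Pb, so Pb = 74.
Sellers receive Ps = 74 + 33 = 107; x' = 377 − 1.5·74 = 266.
The subsidy expands output by 266 − 230 = 36 past the efficient level; on those units the gap between marginal cost and willingness to pay runs from 0 up to 33.
DWL = ½ × 33 × 36 = 594.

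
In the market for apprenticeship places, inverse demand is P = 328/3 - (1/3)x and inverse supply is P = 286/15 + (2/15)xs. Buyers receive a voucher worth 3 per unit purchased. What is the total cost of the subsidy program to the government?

Government cost = 4197/7

Pre-subsidy: 328/3 - (1/3)x = 286/15 + (2/15)x gives x* = 1354/7 and P* = 314/7.
With the rebate, buyers effectively pay Pb = Ps − 3, where Ps is the price sellers receive.
On the curves, Pb = 328/3 - (1/3)x and Ps = 286/15 + (2/15)x; the wedge Ps − Pb = 3 gives 286/15 + (2/15)x − (328/3 - (1/3)x) = 3, so x' = 1399/7.
Then Pb = 328/3 − (1/3)·(1399/7) = 299/7 and Ps = 286/15 + (2/15)·(1399/7) = 320/7.
Government outlay = subsidy × quantity = 3 × 1399/7 = 4197/7.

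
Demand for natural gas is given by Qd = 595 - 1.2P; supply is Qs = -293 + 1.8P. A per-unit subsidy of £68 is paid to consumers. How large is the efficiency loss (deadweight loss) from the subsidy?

Deadweight loss = £1664.64

Pre-subsidy: 595 - 1.2P = -293 + 1.8P gives P* = 296, Q* = 239.8.
With the rebate, buyers effectively pay Pb = Ps − 68, where Ps is the price sellers receive.
Demand in terms of Ps becomes Qd = 595 − 1.2(Ps − 68) = 676.6 - 1.2Ps. Setting this equal to supply: 676.6 - 1.2Ps = -293 + 1.8Ps, so Ps = 323.2.
Buyers pay Pb = 323.2 − 68 = 255.2; Q' = -293 + 1.8·323.2 = 288.76.
The subsidy expands output by 288.76 − 239.8 = 48.96 past the efficient level; on those units the gap between marginal cost and willingness to pay runs from 0 up to 68.
DWL = ½ × 68 × 48.96 = 1664.64.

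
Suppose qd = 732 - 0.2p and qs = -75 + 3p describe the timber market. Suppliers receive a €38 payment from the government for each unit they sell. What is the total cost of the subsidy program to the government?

Pre-subsidy: 732 - 0.2p = -75 + 3p gives p* = 252.1875, q* = 681.5625.
With the subsidy, sellers receive ps = pb + 38 for each unit, where pb is the price buyers pay.
Supply in terms of pb becomes qs = -75 + 3(pb + 38) = 39 + 3pb. Setting this equal to demand: 732 - 0.2pb = 39 + 3pb, so pb = 216.5625.
Sellers receive ps = 216.5625 + 38 = 254.5625; q' = 732 − 0.2·216.5625 = 688.6875.
Government outlay = subsidy × quantity = 38 × 688.6875 = 26170.125.

Government cost = €26170.125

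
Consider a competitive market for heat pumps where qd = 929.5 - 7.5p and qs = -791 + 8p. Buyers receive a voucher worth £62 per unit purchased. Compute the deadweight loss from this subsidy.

Pre-subsidy: 929.5 - 7.5p = -791 + 8p gives p* = 111, q* = 97.
With the rebate, buyers effectively pay pb = ps − 62, where ps is the price sellers receive.
Demand in terms of ps becomes qd = 929.5 − 7.5(ps − 62) = 1394.5 - 7.5ps. Setting this equal to supply: 1394.5 - 7.5ps = -791 + 8ps, so ps = 141.
Buyers pay pb = 141 − 62 = 79; q' = -791 + 8·141 = 337.
The subsidy expands output by 337 − 97 = 240 past the efficient level; on those units the gap between marginal cost and willingness to pay runs from 0 up to 62.
DWL = ½ × 62 × 240 = 7440.

Deadweight loss = £7440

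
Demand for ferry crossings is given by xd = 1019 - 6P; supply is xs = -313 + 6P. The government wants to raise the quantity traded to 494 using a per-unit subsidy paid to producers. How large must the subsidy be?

At x = 494, invert demand for the buyer price: Pb = (1019 − 494)/6 = 87.5; invert supply for the seller price: Ps = (494 − (-313))/6 = 134.5.
The subsidy must fill the gap: s = Ps − Pb = 134.5 − 87.5 = 47.

Required subsidy s = 47 per unit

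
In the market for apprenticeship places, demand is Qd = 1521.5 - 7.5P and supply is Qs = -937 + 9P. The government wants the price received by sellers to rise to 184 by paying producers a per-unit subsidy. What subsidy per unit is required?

Required subsidy s = 77 per unit

At a seller price of 184, quantity supplied is -937 + 9·184 = 719.
Buyers absorb 719 only when they pay Pb with 1521.5 − 7.5·Pb = 719, i.e. Pb = 107.
s = Ps − Pb = 184 − 107 = 77.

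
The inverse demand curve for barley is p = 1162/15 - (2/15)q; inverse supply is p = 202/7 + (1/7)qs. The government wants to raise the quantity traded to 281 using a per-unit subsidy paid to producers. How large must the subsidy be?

At q = 281, from the demand curve buyers pay pb = 1162/15 − (2/15)·281 = 40; from the supply curve sellers need ps = 202/7 + (1/7)·281 = 69.
The subsidy must fill the gap: s = ps − pb = 69 − 40 = 29.

Required subsidy s = 29 per unit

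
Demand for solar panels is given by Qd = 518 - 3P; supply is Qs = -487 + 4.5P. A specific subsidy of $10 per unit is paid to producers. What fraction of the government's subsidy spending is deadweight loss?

DWL / government spending = 9/134

Pre-subsidy: 518 - 3P = -487 + 4.5P gives P* = 134, Q* = 116.
With the subsidy, sellers receive Ps = Pb + 10 for each unit, where Pb is the price buyers pay.
Supply in terms of Pb becomes Qs = -487 + 4.5(Pb + 10) = -442 + 4.5Pb. Setting this equal to demand: 518 - 3Pb = -442 + 4.5Pb, so Pb = 128.
Sellers receive Ps = 128 + 10 = 138; Q' = 518 − 3·128 = 134.
ΔCS = ½(116 + 134)(134 − 128) = 750; ΔPS = ½(116 + 134)(138 − 134) = 500.
Government spending = 10 × 134 = 1340.
DWL = ½ × 10 × (134 − 116) = 90; fraction = 90 / 1340 = 9/134.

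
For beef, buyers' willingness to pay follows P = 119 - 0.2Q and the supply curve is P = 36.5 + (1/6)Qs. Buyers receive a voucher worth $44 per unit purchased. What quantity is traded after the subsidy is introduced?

Q' = 345

Pre-subsidy: 119 - 0.2Q = 36.5 + (1/6)Q gives Q* = 225 and P* = 74.
With the rebate, buyers effectively pay Pb = Ps − 44, where Ps is the price sellers receive.
On the curves, Pb = 119 - 0.2Q and Ps = 36.5 + (1/6)Q; the wedge Ps − Pb = 44 gives 36.5 + (1/6)Q − (119 - 0.2Q) = 44, so Q' = 345.
Then Pb = 119 − 0.2·345 = 50 and Ps = 36.5 + (1/6)·345 = 94.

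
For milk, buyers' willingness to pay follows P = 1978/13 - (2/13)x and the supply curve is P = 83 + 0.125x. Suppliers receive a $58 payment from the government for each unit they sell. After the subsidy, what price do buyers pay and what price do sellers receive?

Buyers pay $82; sellers receive $140

Pre-subsidy: 1978/13 - (2/13)x = 83 + 0.125x gives x* = 248 and P* = 114.
With the subsidy, sellers receive Ps = Pb + 58 for each unit, where Pb is the price buyers pay.
On the curves, Pb = 1978/13 - (2/13)x and Ps = 83 + 0.125x; the wedge Ps − Pb = 58 gives 83 + 0.125x − (1978/13 - (2/13)x) = 58, so x' = 456.
Then Pb = 1978/13 − (2/13)·456 = 82 and Ps = 83 + 0.125·456 = 140.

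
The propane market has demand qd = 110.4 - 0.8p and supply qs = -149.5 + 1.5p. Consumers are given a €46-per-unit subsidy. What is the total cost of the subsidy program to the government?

Government cost = €2024

Pre-subsidy: 110.4 - 0.8p = -149.5 + 1.5p gives p* = 113, q* = 20.
With the rebate, buyers effectively pay pb = ps − 46, where ps is the price sellers receive.
Demand in terms of ps becomes qd = 110.4 − 0.8(ps − 46) = 147.2 - 0.8ps. Setting this equal to supply: 147.2 - 0.8ps = -149.5 + 1.5ps, so ps = 129.
Buyers pay pb = 129 − 46 = 83; q' = -149.5 + 1.5·129 = 44.
Government outlay = subsidy × quantity = 46 × 44 = 2024.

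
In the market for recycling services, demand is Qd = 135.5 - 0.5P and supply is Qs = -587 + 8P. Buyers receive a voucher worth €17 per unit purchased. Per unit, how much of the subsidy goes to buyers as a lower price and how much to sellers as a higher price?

Pre-subsidy: 135.5 - 0.5P = -587 + 8P gives P* = 85, Q* = 93.
With the rebate, buyers effectively pay Pb = Ps − 17, where Ps is the price sellers receive.
Demand in terms of Ps becomes Qd = 135.5 − 0.5(Ps − 17) = 144 - 0.5Ps. Setting this equal to supply: 144 - 0.5Ps = -587 + 8Ps, so Ps = 86.
Buyers pay Pb = 86 − 17 = 69; Q' = -587 + 8·86 = 101.
Buyers' price falls by P* − Pb = 85 − 69 = 16; sellers' price rises by Ps − P* = 86 − 85 = 1.

Buyers gain €16 per unit; sellers gain €1 per unit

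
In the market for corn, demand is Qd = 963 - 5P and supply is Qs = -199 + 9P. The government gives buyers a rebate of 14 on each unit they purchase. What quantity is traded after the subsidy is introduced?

Pre-subsidy: 963 - 5P = -199 + 9P gives P* = 83, Q* = 548.
With the rebate, buyers effectively pay Pb = Ps − 14, where Ps is the price sellers receive.
Demand in terms of Ps becomes Qd = 963 − 5(Ps − 14) = 1033 - 5Ps. Setting this equal to supply: 1033 - 5Ps = -199 + 9Ps, so Ps = 88.
Buyers pay Pb = 88 − 14 = 74; Q' = -199 + 9·88 = 593.

Q' = 593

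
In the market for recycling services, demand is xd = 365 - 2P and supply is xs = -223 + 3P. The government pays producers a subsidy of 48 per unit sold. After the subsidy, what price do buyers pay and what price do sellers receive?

Buyers pay 88.8; sellers receive 136.8

Pre-subsidy: 365 - 2P = -223 + 3P gives P* = 117.6, x* = 129.8.
With the subsidy, sellers receive Ps = Pb + 48 for each unit, where Pb is the price buyers pay.
Supply in terms of Pb becomes xs = -223 + 3(Pb + 48) = -79 + 3Pb. Setting this equal to demand: 365 - 2Pb = -79 + 3Pb, so Pb = 88.8.
Sellers receive Ps = 88.8 + 48 = 136.8; x' = 365 − 2·88.8 = 187.4.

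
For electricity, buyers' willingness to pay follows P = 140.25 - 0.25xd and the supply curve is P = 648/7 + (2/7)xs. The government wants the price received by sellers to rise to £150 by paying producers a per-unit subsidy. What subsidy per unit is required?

At a seller price of 150, quantity supplied is -324 + 3.5·150 = 201.
Buyers absorb 201 only when they pay Pb = 140.25 − 0.25·201 = 90.
s = Ps − Pb = 150 − 90 = 60.

Required subsidy s = £60 per unit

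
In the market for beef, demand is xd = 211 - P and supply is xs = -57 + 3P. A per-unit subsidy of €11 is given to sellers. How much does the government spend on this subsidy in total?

Pre-subsidy: 211 - P = -57 + 3P gives P* = 67, x* = 144.
With the subsidy, sellers receive Ps = Pb + 11 for each unit, where Pb is the price buyers pay.
Supply in terms of Pb becomes xs = -57 + 3(Pb + 11) = -24 + 3Pb. Setting this equal to demand: 211 - Pb = -24 + 3Pb, so Pb = 58.75.
Sellers receive Ps = 58.75 + 11 = 69.75; x' = 211 − 1·58.75 = 152.25.
Government outlay = subsidy × quantity = 11 × 152.25 = 1674.75.

Government cost = €1674.75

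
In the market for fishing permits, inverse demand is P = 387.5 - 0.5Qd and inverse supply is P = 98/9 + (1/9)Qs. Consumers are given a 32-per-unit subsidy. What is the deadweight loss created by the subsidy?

Pre-subsidy: 387.5 - 0.5Q = 98/9 + (1/9)Q gives Q* = 6779/11 and P* = 873/11.
With the rebate, buyers effectively pay Pb = Ps − 32, where Ps is the price sellers receive.
On the curves, Pb = 387.5 - 0.5Q and Ps = 98/9 + (1/9)Q; the wedge Ps − Pb = 32 gives 98/9 + (1/9)Q − (387.5 - 0.5Q) = 32, so Q' = 7355/11.
Then Pb = 387.5 − 0.5·(7355/11) = 585/11 and Ps = 98/9 + (1/9)·(7355/11) = 937/11.
The subsidy expands output by 7355/11 − 6779/11 = 576/11 past the efficient level; on those units the gap between marginal cost and willingness to pay runs from 0 up to 32.
DWL = ½ × 32 × 576/11 = 9216/11.

Deadweight loss = 9216/11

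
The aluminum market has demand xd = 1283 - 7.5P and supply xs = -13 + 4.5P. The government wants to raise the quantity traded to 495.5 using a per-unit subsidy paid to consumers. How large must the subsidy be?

At x = 495.5, invert demand for the buyer price: Pb = (1283 − 495.5)/7.5 = 105; invert supply for the seller price: Ps = (495.5 − (-13))/4.5 = 113.
The subsidy must fill the gap: s = Ps − Pb = 113 − 105 = 8.

Required subsidy s = 8 per unit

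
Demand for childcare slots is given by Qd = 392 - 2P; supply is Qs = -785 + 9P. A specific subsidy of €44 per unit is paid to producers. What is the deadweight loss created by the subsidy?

Deadweight loss = €1584

Pre-subsidy: 392 - 2P = -785 + 9P gives P* = 107, Q* = 178.
With the subsidy, sellers receive Ps = Pb + 44 for each unit, where Pb is the price buyers pay.
Supply in terms of Pb becomes Qs = -785 + 9(Pb + 44) = -389 + 9Pb. Setting this equal to demand: 392 - 2Pb = -389 + 9Pb, so Pb = 71.
Sellers receive Ps = 71 + 44 = 115; Q' = 392 − 2·71 = 250.
The subsidy expands output by 250 − 178 = 72 past the efficient level; on those units the gap between marginal cost and willingness to pay runs from 0 up to 44.
DWL = ½ × 44 × 72 = 1584.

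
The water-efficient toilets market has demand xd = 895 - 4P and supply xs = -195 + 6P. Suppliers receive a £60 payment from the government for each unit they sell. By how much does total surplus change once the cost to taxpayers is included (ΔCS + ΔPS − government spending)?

Pre-subsidy: 895 - 4P = -195 + 6P gives P* = 109, x* = 459.
With the subsidy, sellers receive Ps = Pb + 60 for each unit, where Pb is the price buyers pay.
Supply in terms of Pb becomes xs = -195 + 6(Pb + 60) = 165 + 6Pb. Setting this equal to demand: 895 - 4Pb = 165 + 6Pb, so Pb = 73.
Sellers receive Ps = 73 + 60 = 133; x' = 895 − 4·73 = 603.
ΔCS = ½(459 + 603)(109 − 73) = 19116; ΔPS = ½(459 + 603)(133 − 109) = 12744.
Government spending = 60 × 603 = 36180.
Net change = 19116 + 12744 − 36180 = -4320. The loss equals the DWL triangle ½·60·144.

Net change in total surplus = -£4320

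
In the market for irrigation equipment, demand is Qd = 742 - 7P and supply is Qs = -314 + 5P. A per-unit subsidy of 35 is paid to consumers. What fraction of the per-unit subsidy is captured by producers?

Pre-subsidy: 742 - 7P = -314 + 5P gives P* = 88, Q* = 126.
With the rebate, buyers effectively pay Pb = Ps − 35, where Ps is the price sellers receive.
Demand in terms of Ps becomes Qd = 742 − 7(Ps − 35) = 987 - 7Ps. Setting this equal to supply: 987 - 7Ps = -314 + 5Ps, so Ps = 1301/12.
Buyers pay Pb = 1301/12 − 35 = 881/12; Q' = -314 + 5·(1301/12) = 2737/12.
Buyers' price falls by P* − Pb = 88 − 881/12 = 175/12; sellers' price rises by Ps − P* = 1301/12 − 88 = 245/12.
So producers capture (245/12)/35 = 7/12 of each unit of subsidy.

Producer share = 7/12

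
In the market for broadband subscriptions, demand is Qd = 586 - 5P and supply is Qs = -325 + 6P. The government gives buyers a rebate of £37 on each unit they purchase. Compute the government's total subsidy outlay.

Government cost = 111037/11

Pre-subsidy: 586 - 5P = -325 + 6P gives P* = 911/11, Q* = 1891/11.
With the rebate, buyers effectively pay Pb = Ps − 37, where Ps is the price sellers receive.
Demand in terms of Ps becomes Qd = 586 − 5(Ps − 37) = 771 - 5Ps. Setting this equal to supply: 771 - 5Ps = -325 + 6Ps, so Ps = 1096/11.
Buyers pay Pb = 1096/11 − 37 = 689/11; Q' = -325 + 6·(1096/11) = 3001/11.
Government outlay = subsidy × quantity = 37 × 3001/11 = 111037/11.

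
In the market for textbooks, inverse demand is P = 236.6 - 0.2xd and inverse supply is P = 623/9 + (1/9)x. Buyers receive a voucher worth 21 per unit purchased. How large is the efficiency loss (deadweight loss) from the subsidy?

Pre-subsidy: 236.6 - 0.2x = 623/9 + (1/9)x gives x* = 538 and P* = 129.
With the rebate, buyers effectively pay Pb = Ps − 21, where Ps is the price sellers receive.
On the curves, Pb = 236.6 - 0.2x and Ps = 623/9 + (1/9)x; the wedge Ps − Pb = 21 gives 623/9 + (1/9)x − (236.6 - 0.2x) = 21, so x' = 605.5.
Then Pb = 236.6 − 0.2·605.5 = 115.5 and Ps = 623/9 + (1/9)·605.5 = 136.5.
The subsidy expands output by 605.5 − 538 = 67.5 past the efficient level; on those units the gap between marginal cost and willingness to pay runs from 0 up to 21.
DWL = ½ × 21 × 67.5 = 708.75.

Deadweight loss = 708.75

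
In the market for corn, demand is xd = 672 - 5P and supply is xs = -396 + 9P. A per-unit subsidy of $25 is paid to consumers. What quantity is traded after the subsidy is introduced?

Pre-subsidy: 672 - 5P = -396 + 9P gives P* = 534/7, x* = 2034/7.
With the rebate, buyers effectively pay Pb = Ps − 25, where Ps is the price sellers receive.
Demand in terms of Ps becomes xd = 672 − 5(Ps − 25) = 797 - 5Ps. Setting this equal to supply: 797 - 5Ps = -396 + 9Ps, so Ps = 1193/14.
Buyers pay Pb = 1193/14 − 25 = 843/14; x' = -396 + 9·(1193/14) = 5193/14.

x' = 5193/14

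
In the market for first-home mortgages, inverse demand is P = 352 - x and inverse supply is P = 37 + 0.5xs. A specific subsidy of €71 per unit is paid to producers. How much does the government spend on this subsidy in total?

Government cost = 54812/3

Pre-subsidy: 352 - x = 37 + 0.5x gives x* = 210 and P* = 142.
With the subsidy, sellers receive Ps = Pb + 71 for each unit, where Pb is the price buyers pay.
On the curves, Pb = 352 - x and Ps = 37 + 0.5x; the wedge Ps − Pb = 71 gives 37 + 0.5x − (352 - x) = 71, so x' = 772/3.
Then Pb = 352 − 1·(772/3) = 284/3 and Ps = 37 + 0.5·(772/3) = 497/3.
Government outlay = subsidy × quantity = 71 × 772/3 = 54812/3.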